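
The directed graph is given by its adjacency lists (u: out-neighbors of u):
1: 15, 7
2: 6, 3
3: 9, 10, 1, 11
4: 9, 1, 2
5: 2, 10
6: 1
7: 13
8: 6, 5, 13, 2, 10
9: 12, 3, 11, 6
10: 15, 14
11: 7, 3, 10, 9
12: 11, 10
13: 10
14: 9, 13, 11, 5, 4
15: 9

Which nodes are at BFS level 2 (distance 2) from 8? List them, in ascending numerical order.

1, 3, 14, 15

Level 0: 8
Level 1: 2, 5, 6, 10, 13
Level 2: 1, 3, 14, 15
Level 3: 4, 7, 9, 11
Level 4: 12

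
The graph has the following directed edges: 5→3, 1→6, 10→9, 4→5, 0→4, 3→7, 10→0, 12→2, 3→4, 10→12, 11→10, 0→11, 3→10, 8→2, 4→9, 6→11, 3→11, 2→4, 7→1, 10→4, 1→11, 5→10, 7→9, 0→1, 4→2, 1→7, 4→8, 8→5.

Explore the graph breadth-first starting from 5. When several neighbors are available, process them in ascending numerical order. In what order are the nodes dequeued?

5, 3, 10, 4, 7, 11, 0, 9, 12, 2, 8, 1, 6

Visit 5; enqueue 3, 10 → queue [3, 10]
Visit 3; enqueue 4, 7, 11 → queue [10, 4, 7, 11]
Visit 10; enqueue 0, 9, 12 → queue [4, 7, 11, 0, 9, 12]
Visit 4; enqueue 2, 8 → queue [7, 11, 0, 9, 12, 2, 8]
Visit 7; enqueue 1 → queue [11, 0, 9, 12, 2, 8, 1]
Visit 11 → queue [0, 9, 12, 2, 8, 1]
Visit 0 → queue [9, 12, 2, 8, 1]
Visit 9 → queue [12, 2, 8, 1]
Visit 12 → queue [2, 8, 1]
Visit 2 → queue [8, 1]
Visit 8 → queue [1]
Visit 1; enqueue 6 → queue [6]
Visit 6 → queue []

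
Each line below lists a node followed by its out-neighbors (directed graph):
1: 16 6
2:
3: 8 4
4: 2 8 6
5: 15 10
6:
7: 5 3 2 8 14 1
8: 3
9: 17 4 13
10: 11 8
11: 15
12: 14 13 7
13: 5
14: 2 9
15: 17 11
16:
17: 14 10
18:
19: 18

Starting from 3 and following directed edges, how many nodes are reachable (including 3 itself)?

BFS from 3 visits: 3, 4, 8, 2, 6
Reachable nodes: 5 of 19 total.

5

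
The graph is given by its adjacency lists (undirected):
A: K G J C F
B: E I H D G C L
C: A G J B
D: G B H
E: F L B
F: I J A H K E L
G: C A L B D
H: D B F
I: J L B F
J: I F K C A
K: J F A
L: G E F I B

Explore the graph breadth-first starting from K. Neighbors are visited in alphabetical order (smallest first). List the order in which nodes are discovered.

Visit K; enqueue A, F, J → queue [A, F, J]
Visit A; enqueue C, G → queue [F, J, C, G]
Visit F; enqueue E, H, I, L → queue [J, C, G, E, H, I, L]
Visit J → queue [C, G, E, H, I, L]
Visit C; enqueue B → queue [G, E, H, I, L, B]
Visit G; enqueue D → queue [E, H, I, L, B, D]
Visit E → queue [H, I, L, B, D]
Visit H → queue [I, L, B, D]
Visit I → queue [L, B, D]
Visit L → queue [B, D]
Visit B → queue [D]
Visit D → queue []

K, A, F, J, C, G, E, H, I, L, B, D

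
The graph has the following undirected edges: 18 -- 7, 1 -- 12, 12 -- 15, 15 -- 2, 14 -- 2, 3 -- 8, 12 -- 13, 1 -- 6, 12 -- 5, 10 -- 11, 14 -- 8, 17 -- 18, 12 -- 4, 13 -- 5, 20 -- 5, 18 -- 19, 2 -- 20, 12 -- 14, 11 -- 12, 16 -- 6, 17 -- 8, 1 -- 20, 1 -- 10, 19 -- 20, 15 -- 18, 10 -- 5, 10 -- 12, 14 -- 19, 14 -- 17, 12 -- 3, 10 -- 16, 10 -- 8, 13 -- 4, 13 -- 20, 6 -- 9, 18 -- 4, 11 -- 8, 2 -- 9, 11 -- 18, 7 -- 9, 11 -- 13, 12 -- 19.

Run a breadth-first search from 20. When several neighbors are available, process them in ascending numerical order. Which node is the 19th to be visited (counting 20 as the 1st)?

Visit 20; enqueue 1, 2, 5, 13, 19 → queue [1, 2, 5, 13, 19]
Visit 1; enqueue 6, 10, 12 → queue [2, 5, 13, 19, 6, 10, 12]
Visit 2; enqueue 9, 14, 15 → queue [5, 13, 19, 6, 10, 12, 9, 14, 15]
Visit 5 → queue [13, 19, 6, 10, 12, 9, 14, 15]
Visit 13; enqueue 4, 11 → queue [19, 6, 10, 12, 9, 14, 15, 4, 11]
Visit 19; enqueue 18 → queue [6, 10, 12, 9, 14, 15, 4, 11, 18]
Visit 6; enqueue 16 → queue [10, 12, 9, 14, 15, 4, 11, 18, 16]
Visit 10; enqueue 8 → queue [12, 9, 14, 15, 4, 11, 18, 16, 8]
Visit 12; enqueue 3 → queue [9, 14, 15, 4, 11, 18, 16, 8, 3]
Visit 9; enqueue 7 → queue [14, 15, 4, 11, 18, 16, 8, 3, 7]
Visit 14; enqueue 17 → queue [15, 4, 11, 18, 16, 8, 3, 7, 17]
Visit 15 → queue [4, 11, 18, 16, 8, 3, 7, 17]
Visit 4 → queue [11, 18, 16, 8, 3, 7, 17]
Visit 11 → queue [18, 16, 8, 3, 7, 17]
Visit 18 → queue [16, 8, 3, 7, 17]
Visit 16 → queue [8, 3, 7, 17]
Visit 8 → queue [3, 7, 17]
Visit 3 → queue [7, 17]
Visit 7 → queue [17]
Visit 17 → queue []

Visit order: 20, 1, 2, 5, 13, 19, 6, 10, 12, 9, 14, 15, 4, 11, 18, 16, 8, 3, 7, 17

7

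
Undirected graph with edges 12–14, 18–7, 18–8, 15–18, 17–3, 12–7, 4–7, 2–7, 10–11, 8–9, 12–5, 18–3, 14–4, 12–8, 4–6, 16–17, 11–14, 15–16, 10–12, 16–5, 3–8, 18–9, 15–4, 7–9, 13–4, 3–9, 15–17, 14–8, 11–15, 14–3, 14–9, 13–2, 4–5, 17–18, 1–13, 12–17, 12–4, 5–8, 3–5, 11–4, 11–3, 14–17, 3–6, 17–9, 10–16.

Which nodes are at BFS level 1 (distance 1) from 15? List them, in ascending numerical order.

Level 0: 15
Level 1: 4, 11, 16, 17, 18
Level 2: 3, 5, 6, 7, 8, 9, 10, 12, 13, 14
Level 3: 1, 2

4, 11, 16, 17, 18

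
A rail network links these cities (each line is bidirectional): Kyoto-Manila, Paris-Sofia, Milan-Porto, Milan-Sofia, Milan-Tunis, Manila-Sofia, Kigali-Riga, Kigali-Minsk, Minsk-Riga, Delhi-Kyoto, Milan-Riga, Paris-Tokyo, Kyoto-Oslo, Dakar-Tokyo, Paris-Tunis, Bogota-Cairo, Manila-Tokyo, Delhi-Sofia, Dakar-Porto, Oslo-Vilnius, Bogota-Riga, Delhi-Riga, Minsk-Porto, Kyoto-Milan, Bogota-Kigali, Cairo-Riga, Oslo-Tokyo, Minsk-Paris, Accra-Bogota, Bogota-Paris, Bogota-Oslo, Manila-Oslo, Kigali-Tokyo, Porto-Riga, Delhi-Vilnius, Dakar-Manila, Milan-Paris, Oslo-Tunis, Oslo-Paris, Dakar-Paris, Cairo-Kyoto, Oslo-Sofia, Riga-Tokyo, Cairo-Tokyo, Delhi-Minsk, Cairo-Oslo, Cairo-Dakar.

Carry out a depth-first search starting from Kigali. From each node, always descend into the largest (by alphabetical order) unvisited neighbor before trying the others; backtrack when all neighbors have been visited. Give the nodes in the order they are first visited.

Kigali, Tokyo, Riga, Porto, Minsk, Paris, Tunis, Oslo, Vilnius, Delhi, Sofia, Milan, Kyoto, Manila, Dakar, Cairo, Bogota, Accra

Visit Kigali
Kigali → Tokyo
Tokyo → Riga
Riga → Porto
Porto → Minsk
Minsk → Paris
Paris → Tunis
Tunis → Oslo
Oslo → Vilnius
Vilnius → Delhi
Delhi → Sofia
Sofia → Milan
Milan → Kyoto
Kyoto → Manila
Manila → Dakar
Dakar → Cairo
Cairo → Bogota
Bogota → Accra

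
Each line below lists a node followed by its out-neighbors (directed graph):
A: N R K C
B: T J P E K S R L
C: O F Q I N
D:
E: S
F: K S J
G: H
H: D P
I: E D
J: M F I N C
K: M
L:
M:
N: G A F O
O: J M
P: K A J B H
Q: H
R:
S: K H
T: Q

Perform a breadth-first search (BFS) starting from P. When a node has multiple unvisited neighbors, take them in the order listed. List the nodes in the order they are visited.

Visit P; enqueue K, A, J, B, H → queue [K, A, J, B, H]
Visit K; enqueue M → queue [A, J, B, H, M]
Visit A; enqueue N, R, C → queue [J, B, H, M, N, R, C]
Visit J; enqueue F, I → queue [B, H, M, N, R, C, F, I]
Visit B; enqueue T, E, S, L → queue [H, M, N, R, C, F, I, T, E, S, L]
Visit H; enqueue D → queue [M, N, R, C, F, I, T, E, S, L, D]
Visit M → queue [N, R, C, F, I, T, E, S, L, D]
Visit N; enqueue G, O → queue [R, C, F, I, T, E, S, L, D, G, O]
Visit R → queue [C, F, I, T, E, S, L, D, G, O]
Visit C; enqueue Q → queue [F, I, T, E, S, L, D, G, O, Q]
Visit F → queue [I, T, E, S, L, D, G, O, Q]
Visit I → queue [T, E, S, L, D, G, O, Q]
Visit T → queue [E, S, L, D, G, O, Q]
Visit E → queue [S, L, D, G, O, Q]
Visit S → queue [L, D, G, O, Q]
Visit L → queue [D, G, O, Q]
Visit D → queue [G, O, Q]
Visit G → queue [O, Q]
Visit O → queue [Q]
Visit Q → queue []

P → K → A → J → B → H → M → N → R → C → F → I → T → E → S → L → D → G → O → Q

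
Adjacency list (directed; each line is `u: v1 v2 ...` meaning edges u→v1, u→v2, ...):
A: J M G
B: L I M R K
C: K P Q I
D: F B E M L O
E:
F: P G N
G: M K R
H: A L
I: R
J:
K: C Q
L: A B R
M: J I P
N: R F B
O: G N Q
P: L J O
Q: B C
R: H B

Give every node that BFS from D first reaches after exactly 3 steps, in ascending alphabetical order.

Level 0: D
Level 1: B, E, F, L, M, O
Level 2: A, G, I, J, K, N, P, Q, R
Level 3: C, H

C, H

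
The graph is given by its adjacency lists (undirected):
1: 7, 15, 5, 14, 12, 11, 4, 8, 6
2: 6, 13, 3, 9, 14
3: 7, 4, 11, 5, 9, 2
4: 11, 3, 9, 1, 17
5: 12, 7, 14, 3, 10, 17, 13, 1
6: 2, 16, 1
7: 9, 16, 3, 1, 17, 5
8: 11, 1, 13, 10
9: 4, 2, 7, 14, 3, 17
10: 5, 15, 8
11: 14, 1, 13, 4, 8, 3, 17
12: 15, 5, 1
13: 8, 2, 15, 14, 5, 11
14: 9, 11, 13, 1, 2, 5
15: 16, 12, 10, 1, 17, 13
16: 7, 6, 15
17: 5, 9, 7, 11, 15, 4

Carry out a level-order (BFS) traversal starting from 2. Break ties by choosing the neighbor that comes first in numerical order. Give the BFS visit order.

2 -> 3 -> 6 -> 9 -> 13 -> 14 -> 4 -> 5 -> 7 -> 11 -> 1 -> 16 -> 17 -> 8 -> 15 -> 10 -> 12

Visit 2; enqueue 3, 6, 9, 13, 14 → queue [3, 6, 9, 13, 14]
Visit 3; enqueue 4, 5, 7, 11 → queue [6, 9, 13, 14, 4, 5, 7, 11]
Visit 6; enqueue 1, 16 → queue [9, 13, 14, 4, 5, 7, 11, 1, 16]
Visit 9; enqueue 17 → queue [13, 14, 4, 5, 7, 11, 1, 16, 17]
Visit 13; enqueue 8, 15 → queue [14, 4, 5, 7, 11, 1, 16, 17, 8, 15]
Visit 14 → queue [4, 5, 7, 11, 1, 16, 17, 8, 15]
Visit 4 → queue [5, 7, 11, 1, 16, 17, 8, 15]
Visit 5; enqueue 10, 12 → queue [7, 11, 1, 16, 17, 8, 15, 10, 12]
Visit 7 → queue [11, 1, 16, 17, 8, 15, 10, 12]
Visit 11 → queue [1, 16, 17, 8, 15, 10, 12]
Visit 1 → queue [16, 17, 8, 15, 10, 12]
Visit 16 → queue [17, 8, 15, 10, 12]
Visit 17 → queue [8, 15, 10, 12]
Visit 8 → queue [15, 10, 12]
Visit 15 → queue [10, 12]
Visit 10 → queue [12]
Visit 12 → queue []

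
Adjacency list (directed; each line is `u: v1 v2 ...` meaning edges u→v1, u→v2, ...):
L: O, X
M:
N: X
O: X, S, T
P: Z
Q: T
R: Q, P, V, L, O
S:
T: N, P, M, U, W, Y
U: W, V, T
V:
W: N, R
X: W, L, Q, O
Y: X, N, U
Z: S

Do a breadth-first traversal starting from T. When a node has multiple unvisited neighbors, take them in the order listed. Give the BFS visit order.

Visit T; enqueue N, P, M, U, W, Y → queue [N, P, M, U, W, Y]
Visit N; enqueue X → queue [P, M, U, W, Y, X]
Visit P; enqueue Z → queue [M, U, W, Y, X, Z]
Visit M → queue [U, W, Y, X, Z]
Visit U; enqueue V → queue [W, Y, X, Z, V]
Visit W; enqueue R → queue [Y, X, Z, V, R]
Visit Y → queue [X, Z, V, R]
Visit X; enqueue L, Q, O → queue [Z, V, R, L, Q, O]
Visit Z; enqueue S → queue [V, R, L, Q, O, S]
Visit V → queue [R, L, Q, O, S]
Visit R → queue [L, Q, O, S]
Visit L → queue [Q, O, S]
Visit Q → queue [O, S]
Visit O → queue [S]
Visit S → queue []

T → N → P → M → U → W → Y → X → Z → V → R → L → Q → O → S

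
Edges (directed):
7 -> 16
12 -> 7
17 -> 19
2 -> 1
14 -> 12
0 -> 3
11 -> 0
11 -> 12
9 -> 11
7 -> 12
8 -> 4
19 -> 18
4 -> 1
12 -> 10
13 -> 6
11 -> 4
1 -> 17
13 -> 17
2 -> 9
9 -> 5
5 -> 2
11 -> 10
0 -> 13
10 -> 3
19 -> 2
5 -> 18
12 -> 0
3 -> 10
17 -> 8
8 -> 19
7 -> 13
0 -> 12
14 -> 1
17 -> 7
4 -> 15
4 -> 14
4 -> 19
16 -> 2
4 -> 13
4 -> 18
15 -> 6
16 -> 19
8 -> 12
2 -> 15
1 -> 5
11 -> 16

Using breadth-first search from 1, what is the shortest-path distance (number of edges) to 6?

Level 0: 1
Level 1: 5, 17
Level 2: 2, 7, 8, 18, 19
Level 3: 4, 9, 12, 13, 15, 16
Level 4: 0, 6, 10, 11, 14
Level 5: 3
6 first appears at level 4.

4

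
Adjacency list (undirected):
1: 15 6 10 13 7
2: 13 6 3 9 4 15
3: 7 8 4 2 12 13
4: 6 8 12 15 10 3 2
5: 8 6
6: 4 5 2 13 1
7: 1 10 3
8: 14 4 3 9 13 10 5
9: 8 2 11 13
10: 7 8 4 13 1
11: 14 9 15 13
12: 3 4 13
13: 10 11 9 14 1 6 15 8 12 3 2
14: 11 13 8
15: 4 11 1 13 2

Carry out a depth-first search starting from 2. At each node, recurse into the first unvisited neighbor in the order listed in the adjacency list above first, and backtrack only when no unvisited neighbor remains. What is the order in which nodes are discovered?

Visit 2
2 → 13
13 → 10
10 → 7
7 → 1
1 → 15
15 → 4
4 → 6
6 → 5
5 → 8
8 → 14
14 → 11
11 → 9
8 → 3
3 → 12

2 -> 13 -> 10 -> 7 -> 1 -> 15 -> 4 -> 6 -> 5 -> 8 -> 14 -> 11 -> 9 -> 3 -> 12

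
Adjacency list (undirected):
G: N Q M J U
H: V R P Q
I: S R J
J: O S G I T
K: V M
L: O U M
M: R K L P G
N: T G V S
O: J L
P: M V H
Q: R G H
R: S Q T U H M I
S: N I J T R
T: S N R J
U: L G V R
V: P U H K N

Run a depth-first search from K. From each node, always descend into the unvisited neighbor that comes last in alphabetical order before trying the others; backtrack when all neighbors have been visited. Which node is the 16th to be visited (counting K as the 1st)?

I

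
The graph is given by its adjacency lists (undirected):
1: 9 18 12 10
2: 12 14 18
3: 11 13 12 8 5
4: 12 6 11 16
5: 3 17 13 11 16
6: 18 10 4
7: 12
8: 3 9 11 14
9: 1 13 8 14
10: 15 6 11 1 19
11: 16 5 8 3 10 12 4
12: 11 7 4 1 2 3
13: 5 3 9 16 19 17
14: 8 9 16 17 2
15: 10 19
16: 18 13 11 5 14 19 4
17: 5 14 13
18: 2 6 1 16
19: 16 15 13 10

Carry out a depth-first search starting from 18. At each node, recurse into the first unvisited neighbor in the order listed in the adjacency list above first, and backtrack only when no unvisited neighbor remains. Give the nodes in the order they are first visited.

Visit 18
18 → 2
2 → 12
12 → 11
11 → 16
16 → 13
13 → 5
5 → 3
3 → 8
8 → 9
9 → 1
1 → 10
10 → 15
15 → 19
10 → 6
6 → 4
9 → 14
14 → 17
12 → 7

18, 2, 12, 11, 16, 13, 5, 3, 8, 9, 1, 10, 15, 19, 6, 4, 14, 17, 7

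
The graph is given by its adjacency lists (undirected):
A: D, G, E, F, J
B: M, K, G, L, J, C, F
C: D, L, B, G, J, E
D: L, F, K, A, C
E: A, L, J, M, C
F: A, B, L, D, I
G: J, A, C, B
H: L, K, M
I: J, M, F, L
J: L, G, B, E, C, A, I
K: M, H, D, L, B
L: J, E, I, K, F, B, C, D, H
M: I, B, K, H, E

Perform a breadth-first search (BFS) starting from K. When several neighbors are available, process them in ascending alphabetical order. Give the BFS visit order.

Visit K; enqueue B, D, H, L, M → queue [B, D, H, L, M]
Visit B; enqueue C, F, G, J → queue [D, H, L, M, C, F, G, J]
Visit D; enqueue A → queue [H, L, M, C, F, G, J, A]
Visit H → queue [L, M, C, F, G, J, A]
Visit L; enqueue E, I → queue [M, C, F, G, J, A, E, I]
Visit M → queue [C, F, G, J, A, E, I]
Visit C → queue [F, G, J, A, E, I]
Visit F → queue [G, J, A, E, I]
Visit G → queue [J, A, E, I]
Visit J → queue [A, E, I]
Visit A → queue [E, I]
Visit E → queue [I]
Visit I → queue []

K B D H L M C F G J A E I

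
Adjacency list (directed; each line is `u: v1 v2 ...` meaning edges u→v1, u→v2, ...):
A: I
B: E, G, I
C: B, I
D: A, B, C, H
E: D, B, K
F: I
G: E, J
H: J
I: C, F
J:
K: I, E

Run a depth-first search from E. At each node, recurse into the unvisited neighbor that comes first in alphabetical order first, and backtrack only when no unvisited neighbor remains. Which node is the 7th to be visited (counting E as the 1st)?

Visit E
E → B
B → G
G → J
B → I
I → C
I → F
E → D
D → A
D → H
E → K

Visit order: E, B, G, J, I, C, F, D, A, H, K

F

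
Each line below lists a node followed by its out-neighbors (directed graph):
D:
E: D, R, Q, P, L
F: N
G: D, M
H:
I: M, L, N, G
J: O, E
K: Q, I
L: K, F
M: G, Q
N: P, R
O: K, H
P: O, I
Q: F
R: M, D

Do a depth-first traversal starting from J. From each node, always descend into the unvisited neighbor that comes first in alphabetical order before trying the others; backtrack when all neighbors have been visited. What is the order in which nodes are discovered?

Visit J
J → E
E → D
E → L
L → F
F → N
N → P
P → I
I → G
G → M
M → Q
P → O
O → H
O → K
N → R

J, E, D, L, F, N, P, I, G, M, Q, O, H, K, R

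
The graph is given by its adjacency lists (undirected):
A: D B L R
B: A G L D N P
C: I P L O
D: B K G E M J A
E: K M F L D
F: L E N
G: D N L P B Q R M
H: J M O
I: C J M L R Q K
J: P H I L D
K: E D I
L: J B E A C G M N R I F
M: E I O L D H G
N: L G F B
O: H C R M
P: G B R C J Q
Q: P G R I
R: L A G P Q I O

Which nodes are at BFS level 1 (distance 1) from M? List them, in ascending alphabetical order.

D, E, G, H, I, L, O

Level 0: M
Level 1: D, E, G, H, I, L, O
Level 2: A, B, C, F, J, K, N, P, Q, R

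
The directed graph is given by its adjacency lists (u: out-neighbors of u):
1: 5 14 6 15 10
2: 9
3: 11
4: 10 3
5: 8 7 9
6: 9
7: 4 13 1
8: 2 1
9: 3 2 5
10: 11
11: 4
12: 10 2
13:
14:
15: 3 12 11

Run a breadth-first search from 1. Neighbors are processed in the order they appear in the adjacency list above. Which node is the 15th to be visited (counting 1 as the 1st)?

13

Visit 1; enqueue 5, 14, 6, 15, 10 → queue [5, 14, 6, 15, 10]
Visit 5; enqueue 8, 7, 9 → queue [14, 6, 15, 10, 8, 7, 9]
Visit 14 → queue [6, 15, 10, 8, 7, 9]
Visit 6 → queue [15, 10, 8, 7, 9]
Visit 15; enqueue 3, 12, 11 → queue [10, 8, 7, 9, 3, 12, 11]
Visit 10 → queue [8, 7, 9, 3, 12, 11]
Visit 8; enqueue 2 → queue [7, 9, 3, 12, 11, 2]
Visit 7; enqueue 4, 13 → queue [9, 3, 12, 11, 2, 4, 13]
Visit 9 → queue [3, 12, 11, 2, 4, 13]
Visit 3 → queue [12, 11, 2, 4, 13]
Visit 12 → queue [11, 2, 4, 13]
Visit 11 → queue [2, 4, 13]
Visit 2 → queue [4, 13]
Visit 4 → queue [13]
Visit 13 → queue []

Visit order: 1, 5, 14, 6, 15, 10, 8, 7, 9, 3, 12, 11, 2, 4, 13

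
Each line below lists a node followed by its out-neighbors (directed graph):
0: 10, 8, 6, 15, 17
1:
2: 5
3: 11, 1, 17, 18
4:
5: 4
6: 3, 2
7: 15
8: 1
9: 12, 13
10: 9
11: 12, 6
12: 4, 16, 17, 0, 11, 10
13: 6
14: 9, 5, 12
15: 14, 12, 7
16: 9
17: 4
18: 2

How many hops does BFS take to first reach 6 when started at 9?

Level 0: 9
Level 1: 12, 13
Level 2: 0, 4, 6, 10, 11, 16, 17
Level 3: 2, 3, 8, 15
Level 4: 1, 5, 7, 14, 18
6 first appears at level 2.

2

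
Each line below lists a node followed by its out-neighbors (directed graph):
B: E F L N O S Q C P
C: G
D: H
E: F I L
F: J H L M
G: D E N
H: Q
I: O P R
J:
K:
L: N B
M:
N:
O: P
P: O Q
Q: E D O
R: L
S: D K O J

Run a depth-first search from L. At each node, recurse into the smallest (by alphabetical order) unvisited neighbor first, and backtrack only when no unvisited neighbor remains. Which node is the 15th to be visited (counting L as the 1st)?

R

Visit L
L → B
B → C
C → G
G → D
D → H
H → Q
Q → E
E → F
F → J
F → M
E → I
I → O
O → P
I → R
G → N
B → S
S → K

Visit order: L, B, C, G, D, H, Q, E, F, J, M, I, O, P, R, N, S, K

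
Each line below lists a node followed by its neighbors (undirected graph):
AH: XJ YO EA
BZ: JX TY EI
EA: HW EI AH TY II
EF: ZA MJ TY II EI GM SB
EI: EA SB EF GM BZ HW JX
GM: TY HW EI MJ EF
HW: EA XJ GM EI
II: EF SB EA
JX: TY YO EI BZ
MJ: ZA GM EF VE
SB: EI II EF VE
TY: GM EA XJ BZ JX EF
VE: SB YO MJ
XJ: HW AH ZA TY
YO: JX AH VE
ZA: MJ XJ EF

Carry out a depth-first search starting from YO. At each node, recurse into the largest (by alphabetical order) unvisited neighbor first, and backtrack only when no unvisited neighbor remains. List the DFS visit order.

Visit YO
YO → VE
VE → SB
SB → II
II → EF
EF → ZA
ZA → XJ
XJ → TY
TY → JX
JX → EI
EI → HW
HW → GM
GM → MJ
HW → EA
EA → AH
EI → BZ

YO, VE, SB, II, EF, ZA, XJ, TY, JX, EI, HW, GM, MJ, EA, AH, BZ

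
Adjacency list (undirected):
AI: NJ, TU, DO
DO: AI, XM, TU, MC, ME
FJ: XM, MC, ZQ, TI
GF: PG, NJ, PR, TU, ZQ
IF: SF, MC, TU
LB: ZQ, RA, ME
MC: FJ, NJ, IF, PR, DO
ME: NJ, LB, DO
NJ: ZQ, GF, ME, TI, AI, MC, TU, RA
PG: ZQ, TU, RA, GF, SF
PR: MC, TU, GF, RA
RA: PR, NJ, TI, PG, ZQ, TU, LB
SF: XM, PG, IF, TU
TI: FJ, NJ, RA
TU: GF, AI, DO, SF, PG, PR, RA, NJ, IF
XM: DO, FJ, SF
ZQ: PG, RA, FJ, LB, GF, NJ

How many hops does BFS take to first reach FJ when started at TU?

3

Level 0: TU
Level 1: AI, DO, GF, IF, NJ, PG, PR, RA, SF
Level 2: LB, MC, ME, TI, XM, ZQ
Level 3: FJ
FJ first appears at level 3.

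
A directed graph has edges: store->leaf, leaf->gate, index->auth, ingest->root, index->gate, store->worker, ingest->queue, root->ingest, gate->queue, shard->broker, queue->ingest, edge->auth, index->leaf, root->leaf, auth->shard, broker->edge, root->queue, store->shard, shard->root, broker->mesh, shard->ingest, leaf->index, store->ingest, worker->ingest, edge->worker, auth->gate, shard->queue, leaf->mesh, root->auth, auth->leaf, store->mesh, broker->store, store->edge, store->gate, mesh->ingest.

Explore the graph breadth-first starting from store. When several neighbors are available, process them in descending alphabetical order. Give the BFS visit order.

store → worker → shard → mesh → leaf → ingest → gate → edge → root → queue → broker → index → auth

Visit store; enqueue worker, shard, mesh, leaf, ingest, gate, edge → queue [worker, shard, mesh, leaf, ingest, gate, edge]
Visit worker → queue [shard, mesh, leaf, ingest, gate, edge]
Visit shard; enqueue root, queue, broker → queue [mesh, leaf, ingest, gate, edge, root, queue, broker]
Visit mesh → queue [leaf, ingest, gate, edge, root, queue, broker]
Visit leaf; enqueue index → queue [ingest, gate, edge, root, queue, broker, index]
Visit ingest → queue [gate, edge, root, queue, broker, index]
Visit gate → queue [edge, root, queue, broker, index]
Visit edge; enqueue auth → queue [root, queue, broker, index, auth]
Visit root → queue [queue, broker, index, auth]
Visit queue → queue [broker, index, auth]
Visit broker → queue [index, auth]
Visit index → queue [auth]
Visit auth → queue []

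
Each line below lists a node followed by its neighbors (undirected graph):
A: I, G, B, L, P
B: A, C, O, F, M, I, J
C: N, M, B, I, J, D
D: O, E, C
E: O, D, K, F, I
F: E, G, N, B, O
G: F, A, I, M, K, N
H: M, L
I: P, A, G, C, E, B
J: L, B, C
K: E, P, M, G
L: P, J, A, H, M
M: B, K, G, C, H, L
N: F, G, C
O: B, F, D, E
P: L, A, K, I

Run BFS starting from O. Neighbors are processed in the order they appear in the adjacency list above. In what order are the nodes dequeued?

Visit O; enqueue B, F, D, E → queue [B, F, D, E]
Visit B; enqueue A, C, M, I, J → queue [F, D, E, A, C, M, I, J]
Visit F; enqueue G, N → queue [D, E, A, C, M, I, J, G, N]
Visit D → queue [E, A, C, M, I, J, G, N]
Visit E; enqueue K → queue [A, C, M, I, J, G, N, K]
Visit A; enqueue L, P → queue [C, M, I, J, G, N, K, L, P]
Visit C → queue [M, I, J, G, N, K, L, P]
Visit M; enqueue H → queue [I, J, G, N, K, L, P, H]
Visit I → queue [J, G, N, K, L, P, H]
Visit J → queue [G, N, K, L, P, H]
Visit G → queue [N, K, L, P, H]
Visit N → queue [K, L, P, H]
Visit K → queue [L, P, H]
Visit L → queue [P, H]
Visit P → queue [H]
Visit H → queue []

O, B, F, D, E, A, C, M, I, J, G, N, K, L, P, H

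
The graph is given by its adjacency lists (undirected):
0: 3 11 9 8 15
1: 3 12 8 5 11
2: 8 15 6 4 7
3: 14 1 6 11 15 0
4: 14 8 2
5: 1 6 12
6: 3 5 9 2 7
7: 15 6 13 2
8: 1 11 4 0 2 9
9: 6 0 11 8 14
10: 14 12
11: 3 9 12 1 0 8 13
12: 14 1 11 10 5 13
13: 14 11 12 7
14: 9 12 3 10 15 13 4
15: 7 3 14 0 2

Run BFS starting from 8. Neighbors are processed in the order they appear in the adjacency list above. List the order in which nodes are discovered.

8 -> 1 -> 11 -> 4 -> 0 -> 2 -> 9 -> 3 -> 12 -> 5 -> 13 -> 14 -> 15 -> 6 -> 7 -> 10

Visit 8; enqueue 1, 11, 4, 0, 2, 9 → queue [1, 11, 4, 0, 2, 9]
Visit 1; enqueue 3, 12, 5 → queue [11, 4, 0, 2, 9, 3, 12, 5]
Visit 11; enqueue 13 → queue [4, 0, 2, 9, 3, 12, 5, 13]
Visit 4; enqueue 14 → queue [0, 2, 9, 3, 12, 5, 13, 14]
Visit 0; enqueue 15 → queue [2, 9, 3, 12, 5, 13, 14, 15]
Visit 2; enqueue 6, 7 → queue [9, 3, 12, 5, 13, 14, 15, 6, 7]
Visit 9 → queue [3, 12, 5, 13, 14, 15, 6, 7]
Visit 3 → queue [12, 5, 13, 14, 15, 6, 7]
Visit 12; enqueue 10 → queue [5, 13, 14, 15, 6, 7, 10]
Visit 5 → queue [13, 14, 15, 6, 7, 10]
Visit 13 → queue [14, 15, 6, 7, 10]
Visit 14 → queue [15, 6, 7, 10]
Visit 15 → queue [6, 7, 10]
Visit 6 → queue [7, 10]
Visit 7 → queue [10]
Visit 10 → queue []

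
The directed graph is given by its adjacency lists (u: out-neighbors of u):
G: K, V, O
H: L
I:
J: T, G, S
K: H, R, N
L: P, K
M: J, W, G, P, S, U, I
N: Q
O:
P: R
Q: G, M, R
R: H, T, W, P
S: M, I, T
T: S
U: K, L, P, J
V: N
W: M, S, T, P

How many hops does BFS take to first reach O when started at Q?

Level 0: Q
Level 1: G, M, R
Level 2: H, I, J, K, O, P, S, T, U, V, W
Level 3: L, N
O first appears at level 2.

2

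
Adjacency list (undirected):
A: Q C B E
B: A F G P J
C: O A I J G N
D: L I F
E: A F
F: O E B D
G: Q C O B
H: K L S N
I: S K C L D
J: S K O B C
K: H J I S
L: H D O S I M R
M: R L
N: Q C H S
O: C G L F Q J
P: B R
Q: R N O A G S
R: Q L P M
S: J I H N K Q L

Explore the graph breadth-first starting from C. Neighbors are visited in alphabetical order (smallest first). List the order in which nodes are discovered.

Visit C; enqueue A, G, I, J, N, O → queue [A, G, I, J, N, O]
Visit A; enqueue B, E, Q → queue [G, I, J, N, O, B, E, Q]
Visit G → queue [I, J, N, O, B, E, Q]
Visit I; enqueue D, K, L, S → queue [J, N, O, B, E, Q, D, K, L, S]
Visit J → queue [N, O, B, E, Q, D, K, L, S]
Visit N; enqueue H → queue [O, B, E, Q, D, K, L, S, H]
Visit O; enqueue F → queue [B, E, Q, D, K, L, S, H, F]
Visit B; enqueue P → queue [E, Q, D, K, L, S, H, F, P]
Visit E → queue [Q, D, K, L, S, H, F, P]
Visit Q; enqueue R → queue [D, K, L, S, H, F, P, R]
Visit D → queue [K, L, S, H, F, P, R]
Visit K → queue [L, S, H, F, P, R]
Visit L; enqueue M → queue [S, H, F, P, R, M]
Visit S → queue [H, F, P, R, M]
Visit H → queue [F, P, R, M]
Visit F → queue [P, R, M]
Visit P → queue [R, M]
Visit R → queue [M]
Visit M → queue []

C, A, G, I, J, N, O, B, E, Q, D, K, L, S, H, F, P, R, M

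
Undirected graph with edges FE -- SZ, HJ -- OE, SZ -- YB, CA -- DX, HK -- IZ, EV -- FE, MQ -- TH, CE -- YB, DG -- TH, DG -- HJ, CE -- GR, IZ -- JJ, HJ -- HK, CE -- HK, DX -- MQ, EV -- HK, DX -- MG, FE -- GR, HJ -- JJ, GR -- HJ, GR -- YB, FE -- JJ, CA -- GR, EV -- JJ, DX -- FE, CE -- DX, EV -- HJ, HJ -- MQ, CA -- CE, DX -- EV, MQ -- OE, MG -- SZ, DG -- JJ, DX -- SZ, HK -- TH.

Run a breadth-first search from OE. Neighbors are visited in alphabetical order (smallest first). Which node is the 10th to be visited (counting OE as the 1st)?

TH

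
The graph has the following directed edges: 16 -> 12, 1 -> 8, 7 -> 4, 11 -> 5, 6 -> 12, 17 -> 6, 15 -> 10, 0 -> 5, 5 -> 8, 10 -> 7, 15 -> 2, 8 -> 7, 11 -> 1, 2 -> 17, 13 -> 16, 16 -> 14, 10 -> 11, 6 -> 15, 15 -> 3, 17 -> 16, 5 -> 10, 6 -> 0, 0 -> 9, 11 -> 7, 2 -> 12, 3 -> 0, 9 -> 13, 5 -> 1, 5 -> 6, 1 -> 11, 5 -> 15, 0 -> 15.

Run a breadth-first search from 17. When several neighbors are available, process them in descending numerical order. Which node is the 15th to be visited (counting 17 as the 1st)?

Visit 17; enqueue 16, 6 → queue [16, 6]
Visit 16; enqueue 14, 12 → queue [6, 14, 12]
Visit 6; enqueue 15, 0 → queue [14, 12, 15, 0]
Visit 14 → queue [12, 15, 0]
Visit 12 → queue [15, 0]
Visit 15; enqueue 10, 3, 2 → queue [0, 10, 3, 2]
Visit 0; enqueue 9, 5 → queue [10, 3, 2, 9, 5]
Visit 10; enqueue 11, 7 → queue [3, 2, 9, 5, 11, 7]
Visit 3 → queue [2, 9, 5, 11, 7]
Visit 2 → queue [9, 5, 11, 7]
Visit 9; enqueue 13 → queue [5, 11, 7, 13]
Visit 5; enqueue 8, 1 → queue [11, 7, 13, 8, 1]
Visit 11 → queue [7, 13, 8, 1]
Visit 7; enqueue 4 → queue [13, 8, 1, 4]
Visit 13 → queue [8, 1, 4]
Visit 8 → queue [1, 4]
Visit 1 → queue [4]
Visit 4 → queue []

Visit order: 17, 16, 6, 14, 12, 15, 0, 10, 3, 2, 9, 5, 11, 7, 13, 8, 1, 4

13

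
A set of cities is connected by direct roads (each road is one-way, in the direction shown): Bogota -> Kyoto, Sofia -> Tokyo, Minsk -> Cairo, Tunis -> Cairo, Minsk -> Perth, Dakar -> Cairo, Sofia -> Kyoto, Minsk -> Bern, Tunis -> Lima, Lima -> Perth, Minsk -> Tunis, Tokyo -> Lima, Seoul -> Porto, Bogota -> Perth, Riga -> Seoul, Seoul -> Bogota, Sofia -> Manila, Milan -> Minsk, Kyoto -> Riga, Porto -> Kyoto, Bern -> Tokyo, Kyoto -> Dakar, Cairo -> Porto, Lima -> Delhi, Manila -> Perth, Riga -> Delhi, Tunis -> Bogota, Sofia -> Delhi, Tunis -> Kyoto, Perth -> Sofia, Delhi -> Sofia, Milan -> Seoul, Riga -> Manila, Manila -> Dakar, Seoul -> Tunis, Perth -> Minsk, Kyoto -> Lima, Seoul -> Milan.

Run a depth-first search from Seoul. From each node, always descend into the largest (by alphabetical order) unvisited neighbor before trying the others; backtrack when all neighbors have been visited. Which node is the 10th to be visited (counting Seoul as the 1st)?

Porto

Visit Seoul
Seoul → Tunis
Tunis → Lima
Lima → Perth
Perth → Sofia
Sofia → Tokyo
Sofia → Manila
Manila → Dakar
Dakar → Cairo
Cairo → Porto
Porto → Kyoto
Kyoto → Riga
Riga → Delhi
Perth → Minsk
Minsk → Bern
Tunis → Bogota
Seoul → Milan

Visit order: Seoul, Tunis, Lima, Perth, Sofia, Tokyo, Manila, Dakar, Cairo, Porto, Kyoto, Riga, Delhi, Minsk, Bern, Bogota, Milan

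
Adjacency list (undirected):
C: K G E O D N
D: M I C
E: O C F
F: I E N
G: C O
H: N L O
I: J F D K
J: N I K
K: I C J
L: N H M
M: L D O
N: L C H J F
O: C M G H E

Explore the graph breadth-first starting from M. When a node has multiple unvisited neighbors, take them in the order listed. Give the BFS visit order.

Visit M; enqueue L, D, O → queue [L, D, O]
Visit L; enqueue N, H → queue [D, O, N, H]
Visit D; enqueue I, C → queue [O, N, H, I, C]
Visit O; enqueue G, E → queue [N, H, I, C, G, E]
Visit N; enqueue J, F → queue [H, I, C, G, E, J, F]
Visit H → queue [I, C, G, E, J, F]
Visit I; enqueue K → queue [C, G, E, J, F, K]
Visit C → queue [G, E, J, F, K]
Visit G → queue [E, J, F, K]
Visit E → queue [J, F, K]
Visit J → queue [F, K]
Visit F → queue [K]
Visit K → queue []

M -> L -> D -> O -> N -> H -> I -> C -> G -> E -> J -> F -> K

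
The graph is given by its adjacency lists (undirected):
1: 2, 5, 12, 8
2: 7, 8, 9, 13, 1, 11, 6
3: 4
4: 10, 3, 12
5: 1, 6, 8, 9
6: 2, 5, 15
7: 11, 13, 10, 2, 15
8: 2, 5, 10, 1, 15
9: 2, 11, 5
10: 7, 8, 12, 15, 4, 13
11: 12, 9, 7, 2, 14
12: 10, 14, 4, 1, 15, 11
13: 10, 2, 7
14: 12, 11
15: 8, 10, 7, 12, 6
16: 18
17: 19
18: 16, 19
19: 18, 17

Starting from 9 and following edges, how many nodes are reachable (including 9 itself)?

15

BFS from 9 visits: 9, 2, 11, 5, 7, 8, 13, 1, 6, 12, 14, 10, 15, 4, 3
Reachable nodes: 15 of 19 total.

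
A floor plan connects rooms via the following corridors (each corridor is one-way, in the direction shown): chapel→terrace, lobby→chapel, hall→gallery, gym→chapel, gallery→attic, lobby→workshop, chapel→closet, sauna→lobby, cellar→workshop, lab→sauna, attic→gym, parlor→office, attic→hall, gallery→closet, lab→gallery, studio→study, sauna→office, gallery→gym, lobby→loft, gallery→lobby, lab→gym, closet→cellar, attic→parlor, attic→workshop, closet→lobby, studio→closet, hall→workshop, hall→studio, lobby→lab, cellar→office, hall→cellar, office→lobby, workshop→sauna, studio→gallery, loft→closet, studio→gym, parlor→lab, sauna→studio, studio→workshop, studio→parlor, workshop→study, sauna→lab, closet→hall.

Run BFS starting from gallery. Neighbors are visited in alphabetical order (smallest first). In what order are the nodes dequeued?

Visit gallery; enqueue attic, closet, gym, lobby → queue [attic, closet, gym, lobby]
Visit attic; enqueue hall, parlor, workshop → queue [closet, gym, lobby, hall, parlor, workshop]
Visit closet; enqueue cellar → queue [gym, lobby, hall, parlor, workshop, cellar]
Visit gym; enqueue chapel → queue [lobby, hall, parlor, workshop, cellar, chapel]
Visit lobby; enqueue lab, loft → queue [hall, parlor, workshop, cellar, chapel, lab, loft]
Visit hall; enqueue studio → queue [parlor, workshop, cellar, chapel, lab, loft, studio]
Visit parlor; enqueue office → queue [workshop, cellar, chapel, lab, loft, studio, office]
Visit workshop; enqueue sauna, study → queue [cellar, chapel, lab, loft, studio, office, sauna, study]
Visit cellar → queue [chapel, lab, loft, studio, office, sauna, study]
Visit chapel; enqueue terrace → queue [lab, loft, studio, office, sauna, study, terrace]
Visit lab → queue [loft, studio, office, sauna, study, terrace]
Visit loft → queue [studio, office, sauna, study, terrace]
Visit studio → queue [office, sauna, study, terrace]
Visit office → queue [sauna, study, terrace]
Visit sauna → queue [study, terrace]
Visit study → queue [terrace]
Visit terrace → queue []

gallery → attic → closet → gym → lobby → hall → parlor → workshop → cellar → chapel → lab → loft → studio → office → sauna → study → terrace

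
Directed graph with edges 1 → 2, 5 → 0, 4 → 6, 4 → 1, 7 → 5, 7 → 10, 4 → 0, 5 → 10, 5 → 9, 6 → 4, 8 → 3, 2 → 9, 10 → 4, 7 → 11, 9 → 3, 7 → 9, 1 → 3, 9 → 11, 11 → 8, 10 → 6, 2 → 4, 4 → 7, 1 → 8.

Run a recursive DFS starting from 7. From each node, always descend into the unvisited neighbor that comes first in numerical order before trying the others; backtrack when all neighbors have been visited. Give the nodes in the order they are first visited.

7 → 5 → 0 → 9 → 3 → 11 → 8 → 10 → 4 → 1 → 2 → 6

Visit 7
7 → 5
5 → 0
5 → 9
9 → 3
9 → 11
11 → 8
5 → 10
10 → 4
4 → 1
1 → 2
4 → 6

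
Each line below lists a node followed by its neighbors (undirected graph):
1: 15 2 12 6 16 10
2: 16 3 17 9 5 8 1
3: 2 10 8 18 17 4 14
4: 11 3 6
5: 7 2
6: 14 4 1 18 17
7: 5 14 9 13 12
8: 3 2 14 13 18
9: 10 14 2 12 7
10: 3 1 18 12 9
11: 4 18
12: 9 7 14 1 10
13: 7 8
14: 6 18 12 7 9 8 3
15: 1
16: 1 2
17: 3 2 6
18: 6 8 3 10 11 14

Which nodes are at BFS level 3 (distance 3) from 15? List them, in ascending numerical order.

3, 4, 5, 7, 8, 9, 14, 17, 18

Level 0: 15
Level 1: 1
Level 2: 2, 6, 10, 12, 16
Level 3: 3, 4, 5, 7, 8, 9, 14, 17, 18
Level 4: 11, 13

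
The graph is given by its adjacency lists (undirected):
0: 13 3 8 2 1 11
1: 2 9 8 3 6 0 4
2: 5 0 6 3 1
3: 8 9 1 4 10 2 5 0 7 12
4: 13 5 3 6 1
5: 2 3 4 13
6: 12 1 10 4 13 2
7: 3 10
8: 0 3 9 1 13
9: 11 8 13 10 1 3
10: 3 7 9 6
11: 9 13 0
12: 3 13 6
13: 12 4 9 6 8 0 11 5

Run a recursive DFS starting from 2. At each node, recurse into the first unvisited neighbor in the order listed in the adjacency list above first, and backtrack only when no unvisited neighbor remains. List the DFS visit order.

Visit 2
2 → 5
5 → 3
3 → 8
8 → 0
0 → 13
13 → 12
12 → 6
6 → 1
1 → 9
9 → 11
9 → 10
10 → 7
1 → 4

2 5 3 8 0 13 12 6 1 9 11 10 7 4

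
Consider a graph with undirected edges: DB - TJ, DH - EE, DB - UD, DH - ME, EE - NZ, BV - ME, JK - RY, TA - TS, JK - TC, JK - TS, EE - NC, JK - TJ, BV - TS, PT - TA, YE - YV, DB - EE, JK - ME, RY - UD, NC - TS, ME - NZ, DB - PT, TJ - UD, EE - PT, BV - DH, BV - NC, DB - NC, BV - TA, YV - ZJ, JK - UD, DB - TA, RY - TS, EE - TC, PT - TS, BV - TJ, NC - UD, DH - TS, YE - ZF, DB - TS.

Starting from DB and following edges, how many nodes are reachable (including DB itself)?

BFS from DB visits: DB, UD, TS, TJ, TA, PT, NC, EE, RY, JK, DH, BV, TC, NZ, ME
Reachable nodes: 15 of 19 total.

15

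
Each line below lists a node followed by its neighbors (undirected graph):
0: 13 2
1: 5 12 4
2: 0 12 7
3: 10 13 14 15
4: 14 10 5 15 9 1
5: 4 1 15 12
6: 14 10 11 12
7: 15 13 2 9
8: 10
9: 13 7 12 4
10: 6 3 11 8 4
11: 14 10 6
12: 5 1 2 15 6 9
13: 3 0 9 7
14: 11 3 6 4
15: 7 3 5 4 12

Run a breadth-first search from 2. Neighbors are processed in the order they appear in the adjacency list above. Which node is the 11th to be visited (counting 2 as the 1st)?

3

Visit 2; enqueue 0, 12, 7 → queue [0, 12, 7]
Visit 0; enqueue 13 → queue [12, 7, 13]
Visit 12; enqueue 5, 1, 15, 6, 9 → queue [7, 13, 5, 1, 15, 6, 9]
Visit 7 → queue [13, 5, 1, 15, 6, 9]
Visit 13; enqueue 3 → queue [5, 1, 15, 6, 9, 3]
Visit 5; enqueue 4 → queue [1, 15, 6, 9, 3, 4]
Visit 1 → queue [15, 6, 9, 3, 4]
Visit 15 → queue [6, 9, 3, 4]
Visit 6; enqueue 14, 10, 11 → queue [9, 3, 4, 14, 10, 11]
Visit 9 → queue [3, 4, 14, 10, 11]
Visit 3 → queue [4, 14, 10, 11]
Visit 4 → queue [14, 10, 11]
Visit 14 → queue [10, 11]
Visit 10; enqueue 8 → queue [11, 8]
Visit 11 → queue [8]
Visit 8 → queue []

Visit order: 2, 0, 12, 7, 13, 5, 1, 15, 6, 9, 3, 4, 14, 10, 11, 8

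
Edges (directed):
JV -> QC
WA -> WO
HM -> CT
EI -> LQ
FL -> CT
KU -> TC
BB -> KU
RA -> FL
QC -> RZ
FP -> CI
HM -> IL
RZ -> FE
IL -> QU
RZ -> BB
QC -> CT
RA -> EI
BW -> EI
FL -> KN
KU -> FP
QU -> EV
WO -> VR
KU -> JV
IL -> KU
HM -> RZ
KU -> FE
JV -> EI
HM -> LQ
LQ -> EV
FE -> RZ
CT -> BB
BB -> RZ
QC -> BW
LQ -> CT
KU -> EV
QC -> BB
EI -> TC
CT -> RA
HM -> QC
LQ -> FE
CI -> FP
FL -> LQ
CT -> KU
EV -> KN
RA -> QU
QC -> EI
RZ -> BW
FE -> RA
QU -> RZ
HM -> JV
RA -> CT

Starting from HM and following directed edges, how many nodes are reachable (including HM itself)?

BFS from HM visits: HM, RZ, QC, LQ, JV, IL, CT, FE, BW, BB, EI, EV, QU, KU, RA, TC, KN, FP, FL, CI
Reachable nodes: 20 of 23 total.

20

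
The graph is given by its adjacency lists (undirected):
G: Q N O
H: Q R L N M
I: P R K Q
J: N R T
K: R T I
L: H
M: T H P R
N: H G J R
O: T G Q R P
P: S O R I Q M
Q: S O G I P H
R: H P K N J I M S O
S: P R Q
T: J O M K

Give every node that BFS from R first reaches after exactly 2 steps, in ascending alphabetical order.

G, L, Q, T

Level 0: R
Level 1: H, I, J, K, M, N, O, P, S
Level 2: G, L, Q, T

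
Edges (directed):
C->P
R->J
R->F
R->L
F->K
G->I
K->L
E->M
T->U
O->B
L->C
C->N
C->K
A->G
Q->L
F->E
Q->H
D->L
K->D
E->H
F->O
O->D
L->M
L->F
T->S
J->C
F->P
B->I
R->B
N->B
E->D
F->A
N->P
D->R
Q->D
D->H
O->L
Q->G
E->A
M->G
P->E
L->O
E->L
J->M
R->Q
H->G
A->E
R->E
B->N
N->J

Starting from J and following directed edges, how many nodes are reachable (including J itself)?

18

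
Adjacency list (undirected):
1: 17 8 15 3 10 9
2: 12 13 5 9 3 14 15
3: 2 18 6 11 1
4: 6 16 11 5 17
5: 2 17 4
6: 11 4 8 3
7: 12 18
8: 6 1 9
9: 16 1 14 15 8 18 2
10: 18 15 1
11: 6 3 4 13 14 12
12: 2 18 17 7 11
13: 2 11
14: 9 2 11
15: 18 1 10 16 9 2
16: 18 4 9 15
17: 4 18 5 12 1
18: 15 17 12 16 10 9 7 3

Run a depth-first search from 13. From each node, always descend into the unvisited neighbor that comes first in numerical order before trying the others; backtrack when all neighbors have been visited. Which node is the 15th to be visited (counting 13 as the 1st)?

11

Visit 13
13 → 2
2 → 3
3 → 1
1 → 8
8 → 6
6 → 4
4 → 5
5 → 17
17 → 12
12 → 7
7 → 18
18 → 9
9 → 14
14 → 11
9 → 15
15 → 10
15 → 16

Visit order: 13, 2, 3, 1, 8, 6, 4, 5, 17, 12, 7, 18, 9, 14, 11, 15, 10, 16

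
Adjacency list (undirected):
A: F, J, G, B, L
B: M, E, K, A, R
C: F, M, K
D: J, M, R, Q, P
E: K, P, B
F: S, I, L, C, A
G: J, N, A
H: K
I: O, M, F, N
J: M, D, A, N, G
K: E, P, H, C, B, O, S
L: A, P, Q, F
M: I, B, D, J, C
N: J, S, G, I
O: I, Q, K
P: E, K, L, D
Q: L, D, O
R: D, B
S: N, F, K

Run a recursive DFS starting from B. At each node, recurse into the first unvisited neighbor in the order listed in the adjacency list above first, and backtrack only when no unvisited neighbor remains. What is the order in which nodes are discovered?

Visit B
B → M
M → I
I → O
O → Q
Q → L
L → A
A → F
F → S
S → N
N → J
J → D
D → R
D → P
P → E
E → K
K → H
K → C
J → G

B -> M -> I -> O -> Q -> L -> A -> F -> S -> N -> J -> D -> R -> P -> E -> K -> H -> C -> G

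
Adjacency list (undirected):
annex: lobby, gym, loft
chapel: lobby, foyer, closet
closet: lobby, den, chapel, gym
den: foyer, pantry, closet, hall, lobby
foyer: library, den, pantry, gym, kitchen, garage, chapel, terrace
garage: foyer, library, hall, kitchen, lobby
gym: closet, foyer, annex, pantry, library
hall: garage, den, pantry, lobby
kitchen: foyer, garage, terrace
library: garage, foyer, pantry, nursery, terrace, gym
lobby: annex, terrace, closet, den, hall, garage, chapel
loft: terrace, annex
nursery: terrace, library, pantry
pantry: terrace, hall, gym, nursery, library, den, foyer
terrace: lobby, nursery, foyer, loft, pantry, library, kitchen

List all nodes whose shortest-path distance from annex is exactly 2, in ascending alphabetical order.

chapel, closet, den, foyer, garage, hall, library, pantry, terrace

Level 0: annex
Level 1: gym, lobby, loft
Level 2: chapel, closet, den, foyer, garage, hall, library, pantry, terrace
Level 3: kitchen, nursery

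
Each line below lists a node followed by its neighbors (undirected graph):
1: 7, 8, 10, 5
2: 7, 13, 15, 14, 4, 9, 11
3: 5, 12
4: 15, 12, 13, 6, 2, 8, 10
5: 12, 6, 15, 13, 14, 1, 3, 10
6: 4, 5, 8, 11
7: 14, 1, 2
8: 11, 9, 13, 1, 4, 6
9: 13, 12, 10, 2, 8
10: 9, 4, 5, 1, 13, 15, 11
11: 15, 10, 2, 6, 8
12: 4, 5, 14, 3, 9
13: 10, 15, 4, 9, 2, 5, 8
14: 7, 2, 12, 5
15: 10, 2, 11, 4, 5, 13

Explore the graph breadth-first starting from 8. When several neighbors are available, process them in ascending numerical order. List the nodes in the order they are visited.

8, 1, 4, 6, 9, 11, 13, 5, 7, 10, 2, 12, 15, 3, 14

Visit 8; enqueue 1, 4, 6, 9, 11, 13 → queue [1, 4, 6, 9, 11, 13]
Visit 1; enqueue 5, 7, 10 → queue [4, 6, 9, 11, 13, 5, 7, 10]
Visit 4; enqueue 2, 12, 15 → queue [6, 9, 11, 13, 5, 7, 10, 2, 12, 15]
Visit 6 → queue [9, 11, 13, 5, 7, 10, 2, 12, 15]
Visit 9 → queue [11, 13, 5, 7, 10, 2, 12, 15]
Visit 11 → queue [13, 5, 7, 10, 2, 12, 15]
Visit 13 → queue [5, 7, 10, 2, 12, 15]
Visit 5; enqueue 3, 14 → queue [7, 10, 2, 12, 15, 3, 14]
Visit 7 → queue [10, 2, 12, 15, 3, 14]
Visit 10 → queue [2, 12, 15, 3, 14]
Visit 2 → queue [12, 15, 3, 14]
Visit 12 → queue [15, 3, 14]
Visit 15 → queue [3, 14]
Visit 3 → queue [14]
Visit 14 → queue []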